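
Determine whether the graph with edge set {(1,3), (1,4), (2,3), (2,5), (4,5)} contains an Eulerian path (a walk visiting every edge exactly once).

Step 1: Find the degree of each vertex:
  deg(1) = 2
  deg(2) = 2
  deg(3) = 2
  deg(4) = 2
  deg(5) = 2

Step 2: Count vertices with odd degree:
  All vertices have even degree (0 odd-degree vertices)

Step 3: Apply Euler's theorem:
  - Eulerian circuit exists iff graph is connected and all vertices have even degree
  - Eulerian path exists iff graph is connected and has 0 or 2 odd-degree vertices

Graph is connected with 0 odd-degree vertices.
Both Eulerian circuit and Eulerian path exist.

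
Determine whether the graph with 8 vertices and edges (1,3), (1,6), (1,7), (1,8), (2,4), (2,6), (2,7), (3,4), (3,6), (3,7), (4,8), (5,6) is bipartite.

Step 1: Attempt 2-coloring using BFS:
  Start at vertex 1, assign color 0
  Color vertex 3 with color 1 (neighbor of 1)
  Color vertex 6 with color 1 (neighbor of 1)
  Color vertex 7 with color 1 (neighbor of 1)
  Color vertex 8 with color 1 (neighbor of 1)
  Color vertex 4 with color 0 (neighbor of 3)

Step 2: Conflict found! Vertices 3 and 6 are adjacent but have the same color.
This means the graph contains an odd cycle.

The graph is NOT bipartite.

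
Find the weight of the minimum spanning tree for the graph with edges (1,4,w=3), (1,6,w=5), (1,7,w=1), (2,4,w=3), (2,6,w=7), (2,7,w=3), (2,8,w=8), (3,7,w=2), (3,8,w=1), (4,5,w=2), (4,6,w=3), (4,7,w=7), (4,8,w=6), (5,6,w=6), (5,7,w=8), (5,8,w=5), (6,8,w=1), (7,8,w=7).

Apply Kruskal's algorithm (sort edges by weight, add if no cycle):

Sorted edges by weight:
  (1,7) w=1
  (3,8) w=1
  (6,8) w=1
  (3,7) w=2
  (4,5) w=2
  (1,4) w=3
  (2,4) w=3
  (2,7) w=3
  (4,6) w=3
  (1,6) w=5
  (5,8) w=5
  (4,8) w=6
  (5,6) w=6
  (2,6) w=7
  (4,7) w=7
  (7,8) w=7
  (2,8) w=8
  (5,7) w=8

Add edge (1,7) w=1 -- no cycle. Running total: 1
Add edge (3,8) w=1 -- no cycle. Running total: 2
Add edge (6,8) w=1 -- no cycle. Running total: 3
Add edge (3,7) w=2 -- no cycle. Running total: 5
Add edge (4,5) w=2 -- no cycle. Running total: 7
Add edge (1,4) w=3 -- no cycle. Running total: 10
Add edge (2,4) w=3 -- no cycle. Running total: 13

MST edges: (1,7,w=1), (3,8,w=1), (6,8,w=1), (3,7,w=2), (4,5,w=2), (1,4,w=3), (2,4,w=3)
Total MST weight: 1 + 1 + 1 + 2 + 2 + 3 + 3 = 13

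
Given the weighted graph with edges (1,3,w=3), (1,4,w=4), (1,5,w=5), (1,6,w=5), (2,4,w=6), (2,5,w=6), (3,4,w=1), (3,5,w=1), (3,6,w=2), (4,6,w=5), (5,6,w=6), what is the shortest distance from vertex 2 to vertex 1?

Step 1: Build adjacency list with weights:
  1: 3(w=3), 4(w=4), 5(w=5), 6(w=5)
  2: 4(w=6), 5(w=6)
  3: 1(w=3), 4(w=1), 5(w=1), 6(w=2)
  4: 1(w=4), 2(w=6), 3(w=1), 6(w=5)
  5: 1(w=5), 2(w=6), 3(w=1), 6(w=6)
  6: 1(w=5), 3(w=2), 4(w=5), 5(w=6)

Step 2: Apply Dijkstra's algorithm from vertex 2:
  Visit vertex 2 (distance=0)
    Update dist[4] = 6
    Update dist[5] = 6
  Visit vertex 4 (distance=6)
    Update dist[1] = 10
    Update dist[3] = 7
    Update dist[6] = 11
  Visit vertex 5 (distance=6)
  Visit vertex 3 (distance=7)
    Update dist[6] = 9
  Visit vertex 6 (distance=9)
  Visit vertex 1 (distance=10)

Step 3: Shortest path: 2 -> 4 -> 1
Total weight: 6 + 4 = 10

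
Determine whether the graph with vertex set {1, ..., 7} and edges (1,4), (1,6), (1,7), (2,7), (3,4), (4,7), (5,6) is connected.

Step 1: Build adjacency list from edges:
  1: 4, 6, 7
  2: 7
  3: 4
  4: 1, 3, 7
  5: 6
  6: 1, 5
  7: 1, 2, 4

Step 2: Run BFS/DFS from vertex 1:
  Visited: {1, 4, 6, 7, 3, 5, 2}
  Reached 7 of 7 vertices

Step 3: All 7 vertices reached from vertex 1, so the graph is connected.
Answer: Yes, the graph is connected.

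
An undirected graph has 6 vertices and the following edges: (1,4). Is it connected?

Step 1: Build adjacency list from edges:
  1: 4
  2: (none)
  3: (none)
  4: 1
  5: (none)
  6: (none)

Step 2: Run BFS/DFS from vertex 1:
  Visited: {1, 4}
  Reached 2 of 6 vertices

Step 3: Only 2 of 6 vertices reached. Graph is disconnected.
Connected components: {1, 4}, {2}, {3}, {5}, {6}
Answer: No, the graph is not connected (5 components).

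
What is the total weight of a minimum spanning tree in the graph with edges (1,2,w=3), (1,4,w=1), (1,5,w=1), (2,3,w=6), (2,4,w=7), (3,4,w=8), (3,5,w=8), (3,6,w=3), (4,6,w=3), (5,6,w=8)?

Apply Kruskal's algorithm (sort edges by weight, add if no cycle):

Sorted edges by weight:
  (1,5) w=1
  (1,4) w=1
  (1,2) w=3
  (3,6) w=3
  (4,6) w=3
  (2,3) w=6
  (2,4) w=7
  (3,5) w=8
  (3,4) w=8
  (5,6) w=8

Add edge (1,5) w=1 -- no cycle. Running total: 1
Add edge (1,4) w=1 -- no cycle. Running total: 2
Add edge (1,2) w=3 -- no cycle. Running total: 5
Add edge (3,6) w=3 -- no cycle. Running total: 8
Add edge (4,6) w=3 -- no cycle. Running total: 11

MST edges: (1,5,w=1), (1,4,w=1), (1,2,w=3), (3,6,w=3), (4,6,w=3)
Total MST weight: 1 + 1 + 3 + 3 + 3 = 11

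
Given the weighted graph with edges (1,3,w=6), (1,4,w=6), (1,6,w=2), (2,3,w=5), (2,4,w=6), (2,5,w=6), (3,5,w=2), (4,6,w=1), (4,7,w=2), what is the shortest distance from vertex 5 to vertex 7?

Step 1: Build adjacency list with weights:
  1: 3(w=6), 4(w=6), 6(w=2)
  2: 3(w=5), 4(w=6), 5(w=6)
  3: 1(w=6), 2(w=5), 5(w=2)
  4: 1(w=6), 2(w=6), 6(w=1), 7(w=2)
  5: 2(w=6), 3(w=2)
  6: 1(w=2), 4(w=1)
  7: 4(w=2)

Step 2: Apply Dijkstra's algorithm from vertex 5:
  Visit vertex 5 (distance=0)
    Update dist[2] = 6
    Update dist[3] = 2
  Visit vertex 3 (distance=2)
    Update dist[1] = 8
  Visit vertex 2 (distance=6)
    Update dist[4] = 12
  Visit vertex 1 (distance=8)
    Update dist[6] = 10
  Visit vertex 6 (distance=10)
    Update dist[4] = 11
  Visit vertex 4 (distance=11)
    Update dist[7] = 13
  Visit vertex 7 (distance=13)

Step 3: Shortest path: 5 -> 3 -> 1 -> 6 -> 4 -> 7
Total weight: 2 + 6 + 2 + 1 + 2 = 13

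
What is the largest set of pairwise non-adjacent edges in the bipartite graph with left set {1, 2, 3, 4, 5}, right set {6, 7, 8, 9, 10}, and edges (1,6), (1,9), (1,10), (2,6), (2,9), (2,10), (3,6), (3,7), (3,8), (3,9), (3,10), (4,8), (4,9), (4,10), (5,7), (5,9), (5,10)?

Step 1: List the neighbors of each left vertex:
  1: 6, 9, 10
  2: 6, 9, 10
  3: 6, 7, 8, 9, 10
  4: 8, 9, 10
  5: 7, 9, 10

Step 2: Greedily match left vertices, then look for augmenting paths:
  Match 1 -- 6
  Match 2 -- 9
  Match 3 -- 7
  Match 4 -- 8
  Match 5 -- 10
  No augmenting path remains.

Step 3: Verify this is maximum:
  Matching size 5 = min(|L|, |R|) = min(5, 5), which is an upper bound, so this matching is maximum.

Maximum matching: {(1,6), (2,9), (3,7), (4,8), (5,10)}
Size: 5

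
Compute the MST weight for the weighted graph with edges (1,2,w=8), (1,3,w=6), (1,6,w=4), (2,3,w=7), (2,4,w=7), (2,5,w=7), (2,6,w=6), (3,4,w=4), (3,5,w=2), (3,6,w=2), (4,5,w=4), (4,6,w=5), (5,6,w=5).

Apply Kruskal's algorithm (sort edges by weight, add if no cycle):

Sorted edges by weight:
  (3,5) w=2
  (3,6) w=2
  (1,6) w=4
  (3,4) w=4
  (4,5) w=4
  (4,6) w=5
  (5,6) w=5
  (1,3) w=6
  (2,6) w=6
  (2,3) w=7
  (2,4) w=7
  (2,5) w=7
  (1,2) w=8

Add edge (3,5) w=2 -- no cycle. Running total: 2
Add edge (3,6) w=2 -- no cycle. Running total: 4
Add edge (1,6) w=4 -- no cycle. Running total: 8
Add edge (3,4) w=4 -- no cycle. Running total: 12
Skip edge (4,5) w=4 -- would create cycle
Skip edge (4,6) w=5 -- would create cycle
Skip edge (5,6) w=5 -- would create cycle
Skip edge (1,3) w=6 -- would create cycle
Add edge (2,6) w=6 -- no cycle. Running total: 18

MST edges: (3,5,w=2), (3,6,w=2), (1,6,w=4), (3,4,w=4), (2,6,w=6)
Total MST weight: 2 + 2 + 4 + 4 + 6 = 18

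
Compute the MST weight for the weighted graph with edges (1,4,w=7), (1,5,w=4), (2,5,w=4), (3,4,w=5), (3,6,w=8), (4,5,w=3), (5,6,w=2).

Apply Kruskal's algorithm (sort edges by weight, add if no cycle):

Sorted edges by weight:
  (5,6) w=2
  (4,5) w=3
  (1,5) w=4
  (2,5) w=4
  (3,4) w=5
  (1,4) w=7
  (3,6) w=8

Add edge (5,6) w=2 -- no cycle. Running total: 2
Add edge (4,5) w=3 -- no cycle. Running total: 5
Add edge (1,5) w=4 -- no cycle. Running total: 9
Add edge (2,5) w=4 -- no cycle. Running total: 13
Add edge (3,4) w=5 -- no cycle. Running total: 18

MST edges: (5,6,w=2), (4,5,w=3), (1,5,w=4), (2,5,w=4), (3,4,w=5)
Total MST weight: 2 + 3 + 4 + 4 + 5 = 18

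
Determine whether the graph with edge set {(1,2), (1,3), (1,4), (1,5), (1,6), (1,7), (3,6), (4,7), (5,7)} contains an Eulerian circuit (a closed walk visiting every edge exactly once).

Step 1: Find the degree of each vertex:
  deg(1) = 6
  deg(2) = 1
  deg(3) = 2
  deg(4) = 2
  deg(5) = 2
  deg(6) = 2
  deg(7) = 3

Step 2: Count vertices with odd degree:
  Odd-degree vertices: 2, 7 (2 total)

Step 3: Apply Euler's theorem:
  - Eulerian circuit exists iff graph is connected and all vertices have even degree
  - Eulerian path exists iff graph is connected and has 0 or 2 odd-degree vertices

Graph is connected with exactly 2 odd-degree vertices (2, 7).
Eulerian path exists (starting and ending at the odd-degree vertices), but no Eulerian circuit.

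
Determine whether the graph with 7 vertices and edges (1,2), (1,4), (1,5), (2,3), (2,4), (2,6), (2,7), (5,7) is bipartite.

Step 1: Attempt 2-coloring using BFS:
  Start at vertex 1, assign color 0
  Color vertex 2 with color 1 (neighbor of 1)
  Color vertex 4 with color 1 (neighbor of 1)
  Color vertex 5 with color 1 (neighbor of 1)
  Color vertex 3 with color 0 (neighbor of 2)

Step 2: Conflict found! Vertices 2 and 4 are adjacent but have the same color.
This means the graph contains an odd cycle.

The graph is NOT bipartite.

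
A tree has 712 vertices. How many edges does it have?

A tree on n vertices always has exactly n - 1 edges.
For n = 712: edges = 712 - 1 = 711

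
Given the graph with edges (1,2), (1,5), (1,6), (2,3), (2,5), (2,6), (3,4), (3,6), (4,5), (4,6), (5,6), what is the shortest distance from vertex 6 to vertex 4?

Step 1: Build adjacency list:
  1: 2, 5, 6
  2: 1, 3, 5, 6
  3: 2, 4, 6
  4: 3, 5, 6
  5: 1, 2, 4, 6
  6: 1, 2, 3, 4, 5

Step 2: BFS from vertex 6 to find shortest path to 4:
  vertex 1 reached at distance 1
  vertex 2 reached at distance 1
  vertex 3 reached at distance 1
  vertex 4 reached at distance 1

Step 3: Shortest path: 6 -> 4
Path length: 1 edge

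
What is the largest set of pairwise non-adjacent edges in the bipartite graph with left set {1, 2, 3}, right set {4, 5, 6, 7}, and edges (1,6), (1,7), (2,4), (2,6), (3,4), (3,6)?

Step 1: List the neighbors of each left vertex:
  1: 6, 7
  2: 4, 6
  3: 4, 6

Step 2: Greedily match left vertices, then look for augmenting paths:
  Match 1 -- 7
  Match 2 -- 4
  Match 3 -- 6
  No augmenting path remains.

Step 3: Verify this is maximum:
  Matching size 3 = min(|L|, |R|) = min(3, 4), which is an upper bound, so this matching is maximum.

Maximum matching: {(1,7), (2,4), (3,6)}
Size: 3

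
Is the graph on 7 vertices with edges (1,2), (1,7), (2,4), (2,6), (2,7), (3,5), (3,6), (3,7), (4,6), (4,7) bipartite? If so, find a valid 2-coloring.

Step 1: Attempt 2-coloring using BFS:
  Start at vertex 1, assign color 0
  Color vertex 2 with color 1 (neighbor of 1)
  Color vertex 7 with color 1 (neighbor of 1)
  Color vertex 4 with color 0 (neighbor of 2)
  Color vertex 6 with color 0 (neighbor of 2)

Step 2: Conflict found! Vertices 2 and 7 are adjacent but have the same color.
This means the graph contains an odd cycle.

The graph is NOT bipartite.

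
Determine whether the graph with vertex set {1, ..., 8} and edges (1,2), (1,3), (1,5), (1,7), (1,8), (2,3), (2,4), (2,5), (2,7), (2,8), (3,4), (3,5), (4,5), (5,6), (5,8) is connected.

Step 1: Build adjacency list from edges:
  1: 2, 3, 5, 7, 8
  2: 1, 3, 4, 5, 7, 8
  3: 1, 2, 4, 5
  4: 2, 3, 5
  5: 1, 2, 3, 4, 6, 8
  6: 5
  7: 1, 2
  8: 1, 2, 5

Step 2: Run BFS/DFS from vertex 1:
  Visited: {1, 2, 3, 5, 7, 8, 4, 6}
  Reached 8 of 8 vertices

Step 3: All 8 vertices reached from vertex 1, so the graph is connected.
Answer: Yes, the graph is connected.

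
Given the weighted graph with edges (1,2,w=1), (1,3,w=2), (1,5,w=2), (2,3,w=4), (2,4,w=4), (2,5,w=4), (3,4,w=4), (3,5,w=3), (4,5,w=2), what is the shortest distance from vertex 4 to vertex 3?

Step 1: Build adjacency list with weights:
  1: 2(w=1), 3(w=2), 5(w=2)
  2: 1(w=1), 3(w=4), 4(w=4), 5(w=4)
  3: 1(w=2), 2(w=4), 4(w=4), 5(w=3)
  4: 2(w=4), 3(w=4), 5(w=2)
  5: 1(w=2), 2(w=4), 3(w=3), 4(w=2)

Step 2: Apply Dijkstra's algorithm from vertex 4:
  Visit vertex 4 (distance=0)
    Update dist[2] = 4
    Update dist[3] = 4
    Update dist[5] = 2
  Visit vertex 5 (distance=2)
    Update dist[1] = 4
  Visit vertex 1 (distance=4)
  Visit vertex 2 (distance=4)
  Visit vertex 3 (distance=4)

Step 3: Shortest path: 4 -> 3
Total weight: 4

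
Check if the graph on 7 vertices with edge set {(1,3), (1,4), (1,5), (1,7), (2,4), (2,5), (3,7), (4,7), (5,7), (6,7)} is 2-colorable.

Step 1: Attempt 2-coloring using BFS:
  Start at vertex 1, assign color 0
  Color vertex 3 with color 1 (neighbor of 1)
  Color vertex 4 with color 1 (neighbor of 1)
  Color vertex 5 with color 1 (neighbor of 1)
  Color vertex 7 with color 1 (neighbor of 1)

Step 2: Conflict found! Vertices 3 and 7 are adjacent but have the same color.
This means the graph contains an odd cycle.

The graph is NOT bipartite.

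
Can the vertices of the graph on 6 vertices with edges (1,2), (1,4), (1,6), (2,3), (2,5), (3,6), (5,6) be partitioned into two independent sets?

Step 1: Attempt 2-coloring using BFS:
  Start at vertex 1, assign color 0
  Color vertex 2 with color 1 (neighbor of 1)
  Color vertex 4 with color 1 (neighbor of 1)
  Color vertex 6 with color 1 (neighbor of 1)
  Color vertex 3 with color 0 (neighbor of 2)
  Color vertex 5 with color 0 (neighbor of 2)

Step 2: 2-coloring succeeded. No conflicts found.
  Set A (color 0): {1, 3, 5}
  Set B (color 1): {2, 4, 6}

The graph is bipartite with partition {1, 3, 5}, {2, 4, 6}.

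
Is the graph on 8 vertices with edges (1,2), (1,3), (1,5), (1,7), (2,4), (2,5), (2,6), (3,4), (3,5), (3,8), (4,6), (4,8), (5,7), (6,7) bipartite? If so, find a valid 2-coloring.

Step 1: Attempt 2-coloring using BFS:
  Start at vertex 1, assign color 0
  Color vertex 2 with color 1 (neighbor of 1)
  Color vertex 3 with color 1 (neighbor of 1)
  Color vertex 5 with color 1 (neighbor of 1)
  Color vertex 7 with color 1 (neighbor of 1)
  Color vertex 4 with color 0 (neighbor of 2)

Step 2: Conflict found! Vertices 2 and 5 are adjacent but have the same color.
This means the graph contains an odd cycle.

The graph is NOT bipartite.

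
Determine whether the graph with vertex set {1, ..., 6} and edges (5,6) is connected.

Step 1: Build adjacency list from edges:
  1: (none)
  2: (none)
  3: (none)
  4: (none)
  5: 6
  6: 5

Step 2: Run BFS/DFS from vertex 1:
  Visited: {1}
  Reached 1 of 6 vertices

Step 3: Only 1 of 6 vertices reached. Graph is disconnected.
Connected components: {1}, {2}, {3}, {4}, {5, 6}
Answer: No, the graph is not connected (5 components).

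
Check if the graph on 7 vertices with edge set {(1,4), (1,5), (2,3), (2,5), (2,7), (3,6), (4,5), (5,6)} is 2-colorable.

Step 1: Attempt 2-coloring using BFS:
  Start at vertex 1, assign color 0
  Color vertex 4 with color 1 (neighbor of 1)
  Color vertex 5 with color 1 (neighbor of 1)

Step 2: Conflict found! Vertices 4 and 5 are adjacent but have the same color.
This means the graph contains an odd cycle.

The graph is NOT bipartite.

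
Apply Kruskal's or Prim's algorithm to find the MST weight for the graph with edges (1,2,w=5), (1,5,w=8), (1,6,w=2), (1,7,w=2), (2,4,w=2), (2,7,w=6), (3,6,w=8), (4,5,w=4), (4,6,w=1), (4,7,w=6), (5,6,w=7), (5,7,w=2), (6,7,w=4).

Apply Kruskal's algorithm (sort edges by weight, add if no cycle):

Sorted edges by weight:
  (4,6) w=1
  (1,6) w=2
  (1,7) w=2
  (2,4) w=2
  (5,7) w=2
  (4,5) w=4
  (6,7) w=4
  (1,2) w=5
  (2,7) w=6
  (4,7) w=6
  (5,6) w=7
  (1,5) w=8
  (3,6) w=8

Add edge (4,6) w=1 -- no cycle. Running total: 1
Add edge (1,6) w=2 -- no cycle. Running total: 3
Add edge (1,7) w=2 -- no cycle. Running total: 5
Add edge (2,4) w=2 -- no cycle. Running total: 7
Add edge (5,7) w=2 -- no cycle. Running total: 9
Skip edge (4,5) w=4 -- would create cycle
Skip edge (6,7) w=4 -- would create cycle
Skip edge (1,2) w=5 -- would create cycle
Skip edge (2,7) w=6 -- would create cycle
Skip edge (4,7) w=6 -- would create cycle
Skip edge (5,6) w=7 -- would create cycle
Skip edge (1,5) w=8 -- would create cycle
Add edge (3,6) w=8 -- no cycle. Running total: 17

MST edges: (4,6,w=1), (1,6,w=2), (1,7,w=2), (2,4,w=2), (5,7,w=2), (3,6,w=8)
Total MST weight: 1 + 2 + 2 + 2 + 2 + 8 = 17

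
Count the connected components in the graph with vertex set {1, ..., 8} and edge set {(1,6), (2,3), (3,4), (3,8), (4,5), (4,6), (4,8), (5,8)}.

Step 1: Build adjacency list from edges:
  1: 6
  2: 3
  3: 2, 4, 8
  4: 3, 5, 6, 8
  5: 4, 8
  6: 1, 4
  7: (none)
  8: 3, 4, 5

Step 2: Run BFS/DFS from vertex 1:
  Visited: {1, 6, 4, 3, 5, 8, 2}
  Reached 7 of 8 vertices

Step 3: Only 7 of 8 vertices reached. Graph is disconnected.
Connected components: {1, 2, 3, 4, 5, 6, 8}, {7}
Number of connected components: 2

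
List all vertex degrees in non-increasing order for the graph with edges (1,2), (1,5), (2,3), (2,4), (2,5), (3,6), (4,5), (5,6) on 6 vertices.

Step 1: Count edges incident to each vertex:
  deg(1) = 2 (neighbors: 2, 5)
  deg(2) = 4 (neighbors: 1, 3, 4, 5)
  deg(3) = 2 (neighbors: 2, 6)
  deg(4) = 2 (neighbors: 2, 5)
  deg(5) = 4 (neighbors: 1, 2, 4, 6)
  deg(6) = 2 (neighbors: 3, 5)

Step 2: Sort degrees in non-increasing order:
  Degrees: [2, 4, 2, 2, 4, 2] -> sorted: [4, 4, 2, 2, 2, 2]

Degree sequence: [4, 4, 2, 2, 2, 2]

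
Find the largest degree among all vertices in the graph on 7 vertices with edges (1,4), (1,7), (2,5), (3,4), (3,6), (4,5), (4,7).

Step 1: Count edges incident to each vertex:
  deg(1) = 2 (neighbors: 4, 7)
  deg(2) = 1 (neighbors: 5)
  deg(3) = 2 (neighbors: 4, 6)
  deg(4) = 4 (neighbors: 1, 3, 5, 7)
  deg(5) = 2 (neighbors: 2, 4)
  deg(6) = 1 (neighbors: 3)
  deg(7) = 2 (neighbors: 1, 4)

Step 2: Find maximum:
  max(2, 1, 2, 4, 2, 1, 2) = 4 (vertex 4)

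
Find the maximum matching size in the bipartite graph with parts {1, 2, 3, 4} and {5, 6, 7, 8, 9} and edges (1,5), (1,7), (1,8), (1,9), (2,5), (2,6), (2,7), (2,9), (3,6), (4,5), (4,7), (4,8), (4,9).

Step 1: List the neighbors of each left vertex:
  1: 5, 7, 8, 9
  2: 5, 6, 7, 9
  3: 6
  4: 5, 7, 8, 9

Step 2: Greedily match left vertices, then look for augmenting paths:
  Match 1 -- 5
  Match 2 -- 9
  Match 3 -- 6
  Match 4 -- 7
  No augmenting path remains.

Step 3: Verify this is maximum:
  Matching size 4 = min(|L|, |R|) = min(4, 5), which is an upper bound, so this matching is maximum.

Maximum matching: {(1,5), (2,9), (3,6), (4,7)}
Size: 4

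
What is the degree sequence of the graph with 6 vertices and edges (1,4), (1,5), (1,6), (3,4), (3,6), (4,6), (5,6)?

Step 1: Count edges incident to each vertex:
  deg(1) = 3 (neighbors: 4, 5, 6)
  deg(2) = 0 (neighbors: none)
  deg(3) = 2 (neighbors: 4, 6)
  deg(4) = 3 (neighbors: 1, 3, 6)
  deg(5) = 2 (neighbors: 1, 6)
  deg(6) = 4 (neighbors: 1, 3, 4, 5)

Step 2: Sort degrees in non-increasing order:
  Degrees: [3, 0, 2, 3, 2, 4] -> sorted: [4, 3, 3, 2, 2, 0]

Degree sequence: [4, 3, 3, 2, 2, 0]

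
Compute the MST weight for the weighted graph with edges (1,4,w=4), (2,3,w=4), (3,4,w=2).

Apply Kruskal's algorithm (sort edges by weight, add if no cycle):

Sorted edges by weight:
  (3,4) w=2
  (1,4) w=4
  (2,3) w=4

Add edge (3,4) w=2 -- no cycle. Running total: 2
Add edge (1,4) w=4 -- no cycle. Running total: 6
Add edge (2,3) w=4 -- no cycle. Running total: 10

MST edges: (3,4,w=2), (1,4,w=4), (2,3,w=4)
Total MST weight: 2 + 4 + 4 = 10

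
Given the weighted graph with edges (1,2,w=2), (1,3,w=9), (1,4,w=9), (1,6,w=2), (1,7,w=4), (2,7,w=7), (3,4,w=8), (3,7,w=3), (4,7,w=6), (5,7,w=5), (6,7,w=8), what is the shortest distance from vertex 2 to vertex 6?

Step 1: Build adjacency list with weights:
  1: 2(w=2), 3(w=9), 4(w=9), 6(w=2), 7(w=4)
  2: 1(w=2), 7(w=7)
  3: 1(w=9), 4(w=8), 7(w=3)
  4: 1(w=9), 3(w=8), 7(w=6)
  5: 7(w=5)
  6: 1(w=2), 7(w=8)
  7: 1(w=4), 2(w=7), 3(w=3), 4(w=6), 5(w=5), 6(w=8)

Step 2: Apply Dijkstra's algorithm from vertex 2:
  Visit vertex 2 (distance=0)
    Update dist[1] = 2
    Update dist[7] = 7
  Visit vertex 1 (distance=2)
    Update dist[3] = 11
    Update dist[4] = 11
    Update dist[6] = 4
    Update dist[7] = 6
  Visit vertex 6 (distance=4)

Step 3: Shortest path: 2 -> 1 -> 6
Total weight: 2 + 2 = 4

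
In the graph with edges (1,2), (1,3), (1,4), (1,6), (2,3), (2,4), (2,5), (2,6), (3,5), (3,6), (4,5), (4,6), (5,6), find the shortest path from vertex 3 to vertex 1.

Step 1: Build adjacency list:
  1: 2, 3, 4, 6
  2: 1, 3, 4, 5, 6
  3: 1, 2, 5, 6
  4: 1, 2, 5, 6
  5: 2, 3, 4, 6
  6: 1, 2, 3, 4, 5

Step 2: BFS from vertex 3 to find shortest path to 1:
  vertex 1 reached at distance 1

Step 3: Shortest path: 3 -> 1
Path length: 1 edge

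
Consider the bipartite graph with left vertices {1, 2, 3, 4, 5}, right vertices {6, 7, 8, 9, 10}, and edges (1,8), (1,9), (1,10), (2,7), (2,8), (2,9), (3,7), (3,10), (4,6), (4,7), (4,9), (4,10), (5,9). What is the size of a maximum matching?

Step 1: List the neighbors of each left vertex:
  1: 8, 9, 10
  2: 7, 8, 9
  3: 7, 10
  4: 6, 7, 9, 10
  5: 9

Step 2: Greedily match left vertices, then look for augmenting paths:
  Match 1 -- 8
  Match 2 -- 7
  Match 3 -- 10
  Match 4 -- 6
  Match 5 -- 9
  No augmenting path remains.

Step 3: Verify this is maximum:
  Matching size 5 = min(|L|, |R|) = min(5, 5), which is an upper bound, so this matching is maximum.

Maximum matching: {(1,8), (2,7), (3,10), (4,6), (5,9)}
Size: 5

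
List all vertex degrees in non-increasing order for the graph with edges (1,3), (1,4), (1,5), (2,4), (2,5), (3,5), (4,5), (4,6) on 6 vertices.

Step 1: Count edges incident to each vertex:
  deg(1) = 3 (neighbors: 3, 4, 5)
  deg(2) = 2 (neighbors: 4, 5)
  deg(3) = 2 (neighbors: 1, 5)
  deg(4) = 4 (neighbors: 1, 2, 5, 6)
  deg(5) = 4 (neighbors: 1, 2, 3, 4)
  deg(6) = 1 (neighbors: 4)

Step 2: Sort degrees in non-increasing order:
  Degrees: [3, 2, 2, 4, 4, 1] -> sorted: [4, 4, 3, 2, 2, 1]

Degree sequence: [4, 4, 3, 2, 2, 1]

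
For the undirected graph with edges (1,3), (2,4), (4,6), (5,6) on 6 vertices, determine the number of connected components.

Step 1: Build adjacency list from edges:
  1: 3
  2: 4
  3: 1
  4: 2, 6
  5: 6
  6: 4, 5

Step 2: Run BFS/DFS from vertex 1:
  Visited: {1, 3}
  Reached 2 of 6 vertices

Step 3: Only 2 of 6 vertices reached. Graph is disconnected.
Connected components: {1, 3}, {2, 4, 5, 6}
Number of connected components: 2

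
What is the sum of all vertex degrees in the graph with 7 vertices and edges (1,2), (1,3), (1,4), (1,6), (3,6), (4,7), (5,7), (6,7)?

Step 1: Count edges incident to each vertex:
  deg(1) = 4 (neighbors: 2, 3, 4, 6)
  deg(2) = 1 (neighbors: 1)
  deg(3) = 2 (neighbors: 1, 6)
  deg(4) = 2 (neighbors: 1, 7)
  deg(5) = 1 (neighbors: 7)
  deg(6) = 3 (neighbors: 1, 3, 7)
  deg(7) = 3 (neighbors: 4, 5, 6)

Step 2: Sum all degrees:
  4 + 1 + 2 + 2 + 1 + 3 + 3 = 16

Verification: sum of degrees = 2 * |E| = 2 * 8 = 16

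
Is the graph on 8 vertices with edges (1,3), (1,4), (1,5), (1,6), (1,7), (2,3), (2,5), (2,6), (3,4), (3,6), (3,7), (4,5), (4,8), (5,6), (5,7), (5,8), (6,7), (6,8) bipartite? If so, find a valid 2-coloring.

Step 1: Attempt 2-coloring using BFS:
  Start at vertex 1, assign color 0
  Color vertex 3 with color 1 (neighbor of 1)
  Color vertex 4 with color 1 (neighbor of 1)
  Color vertex 5 with color 1 (neighbor of 1)
  Color vertex 6 with color 1 (neighbor of 1)
  Color vertex 7 with color 1 (neighbor of 1)
  Color vertex 2 with color 0 (neighbor of 3)

Step 2: Conflict found! Vertices 3 and 4 are adjacent but have the same color.
This means the graph contains an odd cycle.

The graph is NOT bipartite.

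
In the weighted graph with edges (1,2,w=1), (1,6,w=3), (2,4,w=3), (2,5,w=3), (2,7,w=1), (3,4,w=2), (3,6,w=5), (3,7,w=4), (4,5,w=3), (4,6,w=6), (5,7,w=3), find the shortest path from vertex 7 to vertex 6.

Step 1: Build adjacency list with weights:
  1: 2(w=1), 6(w=3)
  2: 1(w=1), 4(w=3), 5(w=3), 7(w=1)
  3: 4(w=2), 6(w=5), 7(w=4)
  4: 2(w=3), 3(w=2), 5(w=3), 6(w=6)
  5: 2(w=3), 4(w=3), 7(w=3)
  6: 1(w=3), 3(w=5), 4(w=6)
  7: 2(w=1), 3(w=4), 5(w=3)

Step 2: Apply Dijkstra's algorithm from vertex 7:
  Visit vertex 7 (distance=0)
    Update dist[2] = 1
    Update dist[3] = 4
    Update dist[5] = 3
  Visit vertex 2 (distance=1)
    Update dist[1] = 2
    Update dist[4] = 4
  Visit vertex 1 (distance=2)
    Update dist[6] = 5
  Visit vertex 5 (distance=3)
  Visit vertex 3 (distance=4)
  Visit vertex 4 (distance=4)
  Visit vertex 6 (distance=5)

Step 3: Shortest path: 7 -> 2 -> 1 -> 6
Total weight: 1 + 1 + 3 = 5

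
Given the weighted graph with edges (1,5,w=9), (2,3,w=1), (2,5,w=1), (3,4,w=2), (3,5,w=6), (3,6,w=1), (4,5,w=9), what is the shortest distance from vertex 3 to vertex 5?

Step 1: Build adjacency list with weights:
  1: 5(w=9)
  2: 3(w=1), 5(w=1)
  3: 2(w=1), 4(w=2), 5(w=6), 6(w=1)
  4: 3(w=2), 5(w=9)
  5: 1(w=9), 2(w=1), 3(w=6), 4(w=9)
  6: 3(w=1)

Step 2: Apply Dijkstra's algorithm from vertex 3:
  Visit vertex 3 (distance=0)
    Update dist[2] = 1
    Update dist[4] = 2
    Update dist[5] = 6
    Update dist[6] = 1
  Visit vertex 2 (distance=1)
    Update dist[5] = 2
  Visit vertex 6 (distance=1)
  Visit vertex 4 (distance=2)
  Visit vertex 5 (distance=2)
    Update dist[1] = 11

Step 3: Shortest path: 3 -> 2 -> 5
Total weight: 1 + 1 = 2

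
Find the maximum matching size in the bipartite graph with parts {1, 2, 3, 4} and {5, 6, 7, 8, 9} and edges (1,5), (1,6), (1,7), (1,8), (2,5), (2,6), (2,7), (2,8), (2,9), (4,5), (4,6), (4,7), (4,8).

Step 1: List the neighbors of each left vertex:
  1: 5, 6, 7, 8
  2: 5, 6, 7, 8, 9
  3: (none)
  4: 5, 6, 7, 8

Step 2: Greedily match left vertices, then look for augmenting paths:
  Match 1 -- 5
  Match 2 -- 6
  Match 4 -- 7
  No augmenting path remains.

Step 3: Verify this is maximum:
  Matching has size 3. The vertex set {1, 2, 4} covers every edge and has size 3; any matching has at most one edge per cover vertex, so 3 is maximum (König's theorem).

Maximum matching: {(1,5), (2,6), (4,7)}
Size: 3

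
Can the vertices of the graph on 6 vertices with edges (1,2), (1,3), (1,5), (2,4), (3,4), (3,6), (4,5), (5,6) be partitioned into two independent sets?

Step 1: Attempt 2-coloring using BFS:
  Start at vertex 1, assign color 0
  Color vertex 2 with color 1 (neighbor of 1)
  Color vertex 3 with color 1 (neighbor of 1)
  Color vertex 5 with color 1 (neighbor of 1)
  Color vertex 4 with color 0 (neighbor of 2)
  Color vertex 6 with color 0 (neighbor of 3)

Step 2: 2-coloring succeeded. No conflicts found.
  Set A (color 0): {1, 4, 6}
  Set B (color 1): {2, 3, 5}

The graph is bipartite with partition {1, 4, 6}, {2, 3, 5}.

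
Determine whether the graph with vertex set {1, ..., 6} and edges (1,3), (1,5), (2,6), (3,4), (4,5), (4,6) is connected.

Step 1: Build adjacency list from edges:
  1: 3, 5
  2: 6
  3: 1, 4
  4: 3, 5, 6
  5: 1, 4
  6: 2, 4

Step 2: Run BFS/DFS from vertex 1:
  Visited: {1, 3, 5, 4, 6, 2}
  Reached 6 of 6 vertices

Step 3: All 6 vertices reached from vertex 1, so the graph is connected.
Answer: Yes, the graph is connected.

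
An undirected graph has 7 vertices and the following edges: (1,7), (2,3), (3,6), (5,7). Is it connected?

Step 1: Build adjacency list from edges:
  1: 7
  2: 3
  3: 2, 6
  4: (none)
  5: 7
  6: 3
  7: 1, 5

Step 2: Run BFS/DFS from vertex 1:
  Visited: {1, 7, 5}
  Reached 3 of 7 vertices

Step 3: Only 3 of 7 vertices reached. Graph is disconnected.
Connected components: {1, 5, 7}, {2, 3, 6}, {4}
Answer: No, the graph is not connected (3 components).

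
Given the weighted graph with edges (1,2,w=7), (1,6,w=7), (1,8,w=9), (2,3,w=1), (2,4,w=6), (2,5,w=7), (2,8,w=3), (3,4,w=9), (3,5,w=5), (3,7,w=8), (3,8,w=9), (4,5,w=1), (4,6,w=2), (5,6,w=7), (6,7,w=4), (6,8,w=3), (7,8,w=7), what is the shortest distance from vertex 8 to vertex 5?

Step 1: Build adjacency list with weights:
  1: 2(w=7), 6(w=7), 8(w=9)
  2: 1(w=7), 3(w=1), 4(w=6), 5(w=7), 8(w=3)
  3: 2(w=1), 4(w=9), 5(w=5), 7(w=8), 8(w=9)
  4: 2(w=6), 3(w=9), 5(w=1), 6(w=2)
  5: 2(w=7), 3(w=5), 4(w=1), 6(w=7)
  6: 1(w=7), 4(w=2), 5(w=7), 7(w=4), 8(w=3)
  7: 3(w=8), 6(w=4), 8(w=7)
  8: 1(w=9), 2(w=3), 3(w=9), 6(w=3), 7(w=7)

Step 2: Apply Dijkstra's algorithm from vertex 8:
  Visit vertex 8 (distance=0)
    Update dist[1] = 9
    Update dist[2] = 3
    Update dist[3] = 9
    Update dist[6] = 3
    Update dist[7] = 7
  Visit vertex 2 (distance=3)
    Update dist[3] = 4
    Update dist[4] = 9
    Update dist[5] = 10
  Visit vertex 6 (distance=3)
    Update dist[4] = 5
  Visit vertex 3 (distance=4)
    Update dist[5] = 9
  Visit vertex 4 (distance=5)
    Update dist[5] = 6
  Visit vertex 5 (distance=6)

Step 3: Shortest path: 8 -> 6 -> 4 -> 5
Total weight: 3 + 2 + 1 = 6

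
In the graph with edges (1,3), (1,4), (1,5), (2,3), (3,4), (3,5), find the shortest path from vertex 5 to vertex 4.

Step 1: Build adjacency list:
  1: 3, 4, 5
  2: 3
  3: 1, 2, 4, 5
  4: 1, 3
  5: 1, 3

Step 2: BFS from vertex 5 to find shortest path to 4:
  vertex 1 reached at distance 1
  vertex 3 reached at distance 1
  vertex 4 reached at distance 2

Step 3: Shortest path: 5 -> 1 -> 4
Path length: 2 edges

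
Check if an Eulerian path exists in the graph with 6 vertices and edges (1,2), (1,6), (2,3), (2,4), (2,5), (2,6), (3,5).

Step 1: Find the degree of each vertex:
  deg(1) = 2
  deg(2) = 5
  deg(3) = 2
  deg(4) = 1
  deg(5) = 2
  deg(6) = 2

Step 2: Count vertices with odd degree:
  Odd-degree vertices: 2, 4 (2 total)

Step 3: Apply Euler's theorem:
  - Eulerian circuit exists iff graph is connected and all vertices have even degree
  - Eulerian path exists iff graph is connected and has 0 or 2 odd-degree vertices

Graph is connected with exactly 2 odd-degree vertices (2, 4).
Eulerian path exists (starting and ending at the odd-degree vertices), but no Eulerian circuit.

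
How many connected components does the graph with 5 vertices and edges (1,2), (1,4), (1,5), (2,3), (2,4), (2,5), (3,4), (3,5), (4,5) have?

Step 1: Build adjacency list from edges:
  1: 2, 4, 5
  2: 1, 3, 4, 5
  3: 2, 4, 5
  4: 1, 2, 3, 5
  5: 1, 2, 3, 4

Step 2: Run BFS/DFS from vertex 1:
  Visited: {1, 2, 4, 5, 3}
  Reached 5 of 5 vertices

Step 3: All 5 vertices reached from vertex 1, so the graph is connected.
Number of connected components: 1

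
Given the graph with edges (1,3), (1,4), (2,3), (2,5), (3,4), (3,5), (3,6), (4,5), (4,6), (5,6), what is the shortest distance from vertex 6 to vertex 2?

Step 1: Build adjacency list:
  1: 3, 4
  2: 3, 5
  3: 1, 2, 4, 5, 6
  4: 1, 3, 5, 6
  5: 2, 3, 4, 6
  6: 3, 4, 5

Step 2: BFS from vertex 6 to find shortest path to 2:
  vertex 3 reached at distance 1
  vertex 4 reached at distance 1
  vertex 5 reached at distance 1
  vertex 1 reached at distance 2
  vertex 2 reached at distance 2

Step 3: Shortest path: 6 -> 5 -> 2
Path length: 2 edges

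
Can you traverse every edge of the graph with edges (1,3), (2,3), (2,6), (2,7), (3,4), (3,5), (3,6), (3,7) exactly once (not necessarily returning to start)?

Step 1: Find the degree of each vertex:
  deg(1) = 1
  deg(2) = 3
  deg(3) = 6
  deg(4) = 1
  deg(5) = 1
  deg(6) = 2
  deg(7) = 2

Step 2: Count vertices with odd degree:
  Odd-degree vertices: 1, 2, 4, 5 (4 total)

Step 3: Apply Euler's theorem:
  - Eulerian circuit exists iff graph is connected and all vertices have even degree
  - Eulerian path exists iff graph is connected and has 0 or 2 odd-degree vertices

Graph has 4 odd-degree vertices (need 0 or 2).
Neither Eulerian path nor Eulerian circuit exists.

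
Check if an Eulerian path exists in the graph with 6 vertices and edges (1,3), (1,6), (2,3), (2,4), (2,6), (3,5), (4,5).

Step 1: Find the degree of each vertex:
  deg(1) = 2
  deg(2) = 3
  deg(3) = 3
  deg(4) = 2
  deg(5) = 2
  deg(6) = 2

Step 2: Count vertices with odd degree:
  Odd-degree vertices: 2, 3 (2 total)

Step 3: Apply Euler's theorem:
  - Eulerian circuit exists iff graph is connected and all vertices have even degree
  - Eulerian path exists iff graph is connected and has 0 or 2 odd-degree vertices

Graph is connected with exactly 2 odd-degree vertices (2, 3).
Eulerian path exists (starting and ending at the odd-degree vertices), but no Eulerian circuit.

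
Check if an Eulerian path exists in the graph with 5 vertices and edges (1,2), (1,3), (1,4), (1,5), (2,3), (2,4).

Step 1: Find the degree of each vertex:
  deg(1) = 4
  deg(2) = 3
  deg(3) = 2
  deg(4) = 2
  deg(5) = 1

Step 2: Count vertices with odd degree:
  Odd-degree vertices: 2, 5 (2 total)

Step 3: Apply Euler's theorem:
  - Eulerian circuit exists iff graph is connected and all vertices have even degree
  - Eulerian path exists iff graph is connected and has 0 or 2 odd-degree vertices

Graph is connected with exactly 2 odd-degree vertices (2, 5).
Eulerian path exists (starting and ending at the odd-degree vertices), but no Eulerian circuit.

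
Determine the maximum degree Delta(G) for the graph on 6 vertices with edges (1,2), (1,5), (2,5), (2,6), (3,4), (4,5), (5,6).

Step 1: Count edges incident to each vertex:
  deg(1) = 2 (neighbors: 2, 5)
  deg(2) = 3 (neighbors: 1, 5, 6)
  deg(3) = 1 (neighbors: 4)
  deg(4) = 2 (neighbors: 3, 5)
  deg(5) = 4 (neighbors: 1, 2, 4, 6)
  deg(6) = 2 (neighbors: 2, 5)

Step 2: Find maximum:
  max(2, 3, 1, 2, 4, 2) = 4 (vertex 5)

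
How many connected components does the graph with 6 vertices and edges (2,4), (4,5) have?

Step 1: Build adjacency list from edges:
  1: (none)
  2: 4
  3: (none)
  4: 2, 5
  5: 4
  6: (none)

Step 2: Run BFS/DFS from vertex 1:
  Visited: {1}
  Reached 1 of 6 vertices

Step 3: Only 1 of 6 vertices reached. Graph is disconnected.
Connected components: {1}, {2, 4, 5}, {3}, {6}
Number of connected components: 4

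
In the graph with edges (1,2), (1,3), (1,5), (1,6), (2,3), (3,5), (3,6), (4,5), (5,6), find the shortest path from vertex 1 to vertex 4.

Step 1: Build adjacency list:
  1: 2, 3, 5, 6
  2: 1, 3
  3: 1, 2, 5, 6
  4: 5
  5: 1, 3, 4, 6
  6: 1, 3, 5

Step 2: BFS from vertex 1 to find shortest path to 4:
  vertex 2 reached at distance 1
  vertex 3 reached at distance 1
  vertex 5 reached at distance 1
  vertex 6 reached at distance 1
  vertex 4 reached at distance 2

Step 3: Shortest path: 1 -> 5 -> 4
Path length: 2 edges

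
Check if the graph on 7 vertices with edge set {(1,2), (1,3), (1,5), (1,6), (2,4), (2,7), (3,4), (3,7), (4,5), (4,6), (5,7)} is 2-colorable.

Step 1: Attempt 2-coloring using BFS:
  Start at vertex 1, assign color 0
  Color vertex 2 with color 1 (neighbor of 1)
  Color vertex 3 with color 1 (neighbor of 1)
  Color vertex 5 with color 1 (neighbor of 1)
  Color vertex 6 with color 1 (neighbor of 1)
  Color vertex 4 with color 0 (neighbor of 2)
  Color vertex 7 with color 0 (neighbor of 2)

Step 2: 2-coloring succeeded. No conflicts found.
  Set A (color 0): {1, 4, 7}
  Set B (color 1): {2, 3, 5, 6}

The graph is bipartite with partition {1, 4, 7}, {2, 3, 5, 6}.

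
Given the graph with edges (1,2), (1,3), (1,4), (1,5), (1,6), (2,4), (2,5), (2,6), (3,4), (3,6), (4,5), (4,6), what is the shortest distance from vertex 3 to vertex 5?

Step 1: Build adjacency list:
  1: 2, 3, 4, 5, 6
  2: 1, 4, 5, 6
  3: 1, 4, 6
  4: 1, 2, 3, 5, 6
  5: 1, 2, 4
  6: 1, 2, 3, 4

Step 2: BFS from vertex 3 to find shortest path to 5:
  vertex 1 reached at distance 1
  vertex 4 reached at distance 1
  vertex 6 reached at distance 1
  vertex 2 reached at distance 2
  vertex 5 reached at distance 2

Step 3: Shortest path: 3 -> 1 -> 5
Path length: 2 edges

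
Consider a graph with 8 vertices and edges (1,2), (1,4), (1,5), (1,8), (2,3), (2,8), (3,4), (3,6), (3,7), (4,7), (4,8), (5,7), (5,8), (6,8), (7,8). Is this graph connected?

Step 1: Build adjacency list from edges:
  1: 2, 4, 5, 8
  2: 1, 3, 8
  3: 2, 4, 6, 7
  4: 1, 3, 7, 8
  5: 1, 7, 8
  6: 3, 8
  7: 3, 4, 5, 8
  8: 1, 2, 4, 5, 6, 7

Step 2: Run BFS/DFS from vertex 1:
  Visited: {1, 2, 4, 5, 8, 3, 7, 6}
  Reached 8 of 8 vertices

Step 3: All 8 vertices reached from vertex 1, so the graph is connected.
Answer: Yes, the graph is connected.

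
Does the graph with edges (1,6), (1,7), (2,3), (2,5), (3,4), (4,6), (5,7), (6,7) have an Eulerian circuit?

Step 1: Find the degree of each vertex:
  deg(1) = 2
  deg(2) = 2
  deg(3) = 2
  deg(4) = 2
  deg(5) = 2
  deg(6) = 3
  deg(7) = 3

Step 2: Count vertices with odd degree:
  Odd-degree vertices: 6, 7 (2 total)

Step 3: Apply Euler's theorem:
  - Eulerian circuit exists iff graph is connected and all vertices have even degree
  - Eulerian path exists iff graph is connected and has 0 or 2 odd-degree vertices

Graph is connected with exactly 2 odd-degree vertices (6, 7).
Eulerian path exists (starting and ending at the odd-degree vertices), but no Eulerian circuit.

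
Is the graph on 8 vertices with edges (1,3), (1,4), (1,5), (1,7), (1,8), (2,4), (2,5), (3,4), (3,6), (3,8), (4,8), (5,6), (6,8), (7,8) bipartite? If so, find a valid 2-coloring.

Step 1: Attempt 2-coloring using BFS:
  Start at vertex 1, assign color 0
  Color vertex 3 with color 1 (neighbor of 1)
  Color vertex 4 with color 1 (neighbor of 1)
  Color vertex 5 with color 1 (neighbor of 1)
  Color vertex 7 with color 1 (neighbor of 1)
  Color vertex 8 with color 1 (neighbor of 1)

Step 2: Conflict found! Vertices 3 and 4 are adjacent but have the same color.
This means the graph contains an odd cycle.

The graph is NOT bipartite.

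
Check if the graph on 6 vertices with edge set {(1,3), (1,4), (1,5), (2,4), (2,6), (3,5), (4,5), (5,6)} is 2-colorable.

Step 1: Attempt 2-coloring using BFS:
  Start at vertex 1, assign color 0
  Color vertex 3 with color 1 (neighbor of 1)
  Color vertex 4 with color 1 (neighbor of 1)
  Color vertex 5 with color 1 (neighbor of 1)

Step 2: Conflict found! Vertices 3 and 5 are adjacent but have the same color.
This means the graph contains an odd cycle.

The graph is NOT bipartite.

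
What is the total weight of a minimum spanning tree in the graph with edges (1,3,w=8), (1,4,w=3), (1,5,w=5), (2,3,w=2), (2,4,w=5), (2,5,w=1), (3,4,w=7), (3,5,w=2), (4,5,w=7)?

Apply Kruskal's algorithm (sort edges by weight, add if no cycle):

Sorted edges by weight:
  (2,5) w=1
  (2,3) w=2
  (3,5) w=2
  (1,4) w=3
  (1,5) w=5
  (2,4) w=5
  (3,4) w=7
  (4,5) w=7
  (1,3) w=8

Add edge (2,5) w=1 -- no cycle. Running total: 1
Add edge (2,3) w=2 -- no cycle. Running total: 3
Skip edge (3,5) w=2 -- would create cycle
Add edge (1,4) w=3 -- no cycle. Running total: 6
Add edge (1,5) w=5 -- no cycle. Running total: 11

MST edges: (2,5,w=1), (2,3,w=2), (1,4,w=3), (1,5,w=5)
Total MST weight: 1 + 2 + 3 + 5 = 11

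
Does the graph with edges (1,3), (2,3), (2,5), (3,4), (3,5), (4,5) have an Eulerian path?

Step 1: Find the degree of each vertex:
  deg(1) = 1
  deg(2) = 2
  deg(3) = 4
  deg(4) = 2
  deg(5) = 3

Step 2: Count vertices with odd degree:
  Odd-degree vertices: 1, 5 (2 total)

Step 3: Apply Euler's theorem:
  - Eulerian circuit exists iff graph is connected and all vertices have even degree
  - Eulerian path exists iff graph is connected and has 0 or 2 odd-degree vertices

Graph is connected with exactly 2 odd-degree vertices (1, 5).
Eulerian path exists (starting and ending at the odd-degree vertices), but no Eulerian circuit.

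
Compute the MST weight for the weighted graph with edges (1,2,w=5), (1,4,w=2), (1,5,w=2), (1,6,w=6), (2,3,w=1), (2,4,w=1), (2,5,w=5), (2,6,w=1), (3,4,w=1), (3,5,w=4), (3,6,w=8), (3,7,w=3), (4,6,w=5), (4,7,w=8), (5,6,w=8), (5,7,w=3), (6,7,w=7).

Apply Kruskal's algorithm (sort edges by weight, add if no cycle):

Sorted edges by weight:
  (2,3) w=1
  (2,4) w=1
  (2,6) w=1
  (3,4) w=1
  (1,4) w=2
  (1,5) w=2
  (3,7) w=3
  (5,7) w=3
  (3,5) w=4
  (1,2) w=5
  (2,5) w=5
  (4,6) w=5
  (1,6) w=6
  (6,7) w=7
  (3,6) w=8
  (4,7) w=8
  (5,6) w=8

Add edge (2,3) w=1 -- no cycle. Running total: 1
Add edge (2,4) w=1 -- no cycle. Running total: 2
Add edge (2,6) w=1 -- no cycle. Running total: 3
Skip edge (3,4) w=1 -- would create cycle
Add edge (1,4) w=2 -- no cycle. Running total: 5
Add edge (1,5) w=2 -- no cycle. Running total: 7
Add edge (3,7) w=3 -- no cycle. Running total: 10

MST edges: (2,3,w=1), (2,4,w=1), (2,6,w=1), (1,4,w=2), (1,5,w=2), (3,7,w=3)
Total MST weight: 1 + 1 + 1 + 2 + 2 + 3 = 10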